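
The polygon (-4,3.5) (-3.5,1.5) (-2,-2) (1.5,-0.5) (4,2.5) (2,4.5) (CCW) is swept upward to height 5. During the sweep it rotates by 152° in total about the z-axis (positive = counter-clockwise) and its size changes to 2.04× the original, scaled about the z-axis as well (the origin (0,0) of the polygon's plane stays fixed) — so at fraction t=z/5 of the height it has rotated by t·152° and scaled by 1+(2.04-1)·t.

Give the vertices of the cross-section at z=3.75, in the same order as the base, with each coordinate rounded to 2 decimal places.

t = z/height = 3.75/5 = 0.75
s = 1 + (scale-1)·z/height = 1 + (2.04-1)·3.75/5 = 1.780000
θ = twist·z/height = 152°·3.75/5 = 114.0000° = 1.989675 rad
cos θ = -0.406737, sin θ = 0.913545 (intermediates below are computed at full precision and shown rounded to 5 d.p.)
v1: (-4,3.5) → rotate → (-1.57046,-5.07776) → ×s → (-2.79542,-9.03841) → (-2.80,-9.04)
v2: (-3.5,1.5) → rotate → (0.05326,-3.80751) → ×s → (0.09480,-6.77738) → (0.09,-6.78)
v3: (-2,-2) → rotate → (2.64056,-1.01362) → ×s → (4.70020,-1.80424) → (4.70,-1.80)
v4: (1.5,-0.5) → rotate → (-0.15333,1.57369) → ×s → (-0.27293,2.80116) → (-0.27,2.80)
v5: (4,2.5) → rotate → (-3.91081,2.63734) → ×s → (-6.96124,4.69447) → (-6.96,4.69)
v6: (2,4.5) → rotate → (-4.92443,-0.00322) → ×s → (-8.76548,-0.00574) → (-8.77,-0.01)

Cross-section at z=3.75: (-2.80,-9.04) (0.09,-6.78) (4.70,-1.80) (-0.27,2.80) (-6.96,4.69) (-8.77,-0.01)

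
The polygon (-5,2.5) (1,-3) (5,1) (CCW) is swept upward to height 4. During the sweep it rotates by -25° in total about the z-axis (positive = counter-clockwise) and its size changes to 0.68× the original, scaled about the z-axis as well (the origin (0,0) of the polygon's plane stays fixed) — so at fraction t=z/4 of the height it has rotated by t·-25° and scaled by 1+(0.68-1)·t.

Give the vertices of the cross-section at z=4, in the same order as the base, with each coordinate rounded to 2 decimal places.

Cross-section at z=4: (-2.36,2.98) (-0.25,-2.14) (3.37,-0.82)

t = z/height = 4/4 = 1
s = 1 + (scale-1)·z/height = 1 + (0.68-1)·4/4 = 0.680000
θ = twist·z/height = -25°·4/4 = -25.0000° = -0.436332 rad
cos θ = 0.906308, sin θ = -0.422618 (intermediates below are computed at full precision and shown rounded to 5 d.p.)
v1: (-5,2.5) → rotate → (-3.47499,4.37886) → ×s → (-2.36300,2.97763) → (-2.36,2.98)
v2: (1,-3) → rotate → (-0.36155,-3.14154) → ×s → (-0.24585,-2.13625) → (-0.25,-2.14)
v3: (5,1) → rotate → (4.95416,-1.20678) → ×s → (3.36883,-0.82061) → (3.37,-0.82)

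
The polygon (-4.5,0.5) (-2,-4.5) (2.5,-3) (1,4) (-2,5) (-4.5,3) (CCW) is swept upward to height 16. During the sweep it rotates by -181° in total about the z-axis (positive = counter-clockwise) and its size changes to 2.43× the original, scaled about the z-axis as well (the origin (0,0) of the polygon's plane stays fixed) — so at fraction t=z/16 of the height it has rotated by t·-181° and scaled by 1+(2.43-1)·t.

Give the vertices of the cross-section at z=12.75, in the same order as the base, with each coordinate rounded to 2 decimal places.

t = z/height = 12.75/16 = 0.796875
s = 1 + (scale-1)·z/height = 1 + (2.43-1)·12.75/16 = 2.139531
θ = twist·z/height = -181°·12.75/16 = -144.2344° = -2.517365 rad
cos θ = -0.811415, sin θ = -0.584471 (intermediates below are computed at full precision and shown rounded to 5 d.p.)
v1: (-4.5,0.5) → rotate → (3.94360,2.22441) → ×s → (8.43746,4.75920) → (8.44,4.76)
v2: (-2,-4.5) → rotate → (-1.00729,4.82031) → ×s → (-2.15513,10.31320) → (-2.16,10.31)
v3: (2.5,-3) → rotate → (-3.78195,0.97307) → ×s → (-8.09160,2.08191) → (-8.09,2.08)
v4: (1,4) → rotate → (1.52647,-3.83013) → ×s → (3.26593,-8.19468) → (3.27,-8.19)
v5: (-2,5) → rotate → (4.54518,-2.88813) → ×s → (9.72456,-6.17925) → (9.72,-6.18)
v6: (-4.5,3) → rotate → (5.40478,0.19588) → ×s → (11.56369,0.41908) → (11.56,0.42)

Cross-section at z=12.75: (8.44,4.76) (-2.16,10.31) (-8.09,2.08) (3.27,-8.19) (9.72,-6.18) (11.56,0.42)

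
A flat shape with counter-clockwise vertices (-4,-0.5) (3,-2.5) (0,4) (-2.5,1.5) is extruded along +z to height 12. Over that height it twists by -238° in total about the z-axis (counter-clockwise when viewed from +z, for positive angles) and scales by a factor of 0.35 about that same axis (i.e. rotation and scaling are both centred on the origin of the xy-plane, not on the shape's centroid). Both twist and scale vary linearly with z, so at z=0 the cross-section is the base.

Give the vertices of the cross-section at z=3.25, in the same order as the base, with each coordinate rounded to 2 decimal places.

t = z/height = 3.25/12 = 0.270833
s = 1 + (scale-1)·z/height = 1 + (0.35-1)·3.25/12 = 0.823958
θ = twist·z/height = -238°·3.25/12 = -64.4583° = -1.125010 rad
cos θ = 0.431167, sin θ = -0.902272 (intermediates below are computed at full precision and shown rounded to 5 d.p.)
v1: (-4,-0.5) → rotate → (-2.17581,3.39350) → ×s → (-1.79277,2.79611) → (-1.79,2.80)
v2: (3,-2.5) → rotate → (-0.96218,-3.78473) → ×s → (-0.79279,-3.11846) → (-0.79,-3.12)
v3: (0,4) → rotate → (3.60909,1.72467) → ×s → (2.97374,1.42106) → (2.97,1.42)
v4: (-2.5,1.5) → rotate → (0.27549,2.90243) → ×s → (0.22699,2.39148) → (0.23,2.39)

Cross-section at z=3.25: (-1.79,2.80) (-0.79,-3.12) (2.97,1.42) (0.23,2.39)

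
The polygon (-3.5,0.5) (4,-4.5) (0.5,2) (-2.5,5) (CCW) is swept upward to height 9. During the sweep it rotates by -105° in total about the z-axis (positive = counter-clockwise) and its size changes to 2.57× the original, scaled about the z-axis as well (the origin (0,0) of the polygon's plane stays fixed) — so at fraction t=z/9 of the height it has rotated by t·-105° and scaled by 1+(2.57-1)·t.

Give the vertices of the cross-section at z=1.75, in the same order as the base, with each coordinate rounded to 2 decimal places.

t = z/height = 1.75/9 = 0.194444
s = 1 + (scale-1)·z/height = 1 + (2.57-1)·1.75/9 = 1.305278
θ = twist·z/height = -105°·1.75/9 = -20.4167° = -0.356338 rad
cos θ = 0.937181, sin θ = -0.348845 (intermediates below are computed at full precision and shown rounded to 5 d.p.)
v1: (-3.5,0.5) → rotate → (-3.10571,1.68955) → ×s → (-4.05381,2.20533) → (-4.05,2.21)
v2: (4,-4.5) → rotate → (2.17892,-5.61269) → ×s → (2.84410,-7.32612) → (2.84,-7.33)
v3: (0.5,2) → rotate → (1.16628,1.69994) → ×s → (1.52232,2.21889) → (1.52,2.22)
v4: (-2.5,5) → rotate → (-0.59873,5.55801) → ×s → (-0.78151,7.25475) → (-0.78,7.25)

Cross-section at z=1.75: (-4.05,2.21) (2.84,-7.33) (1.52,2.22) (-0.78,7.25)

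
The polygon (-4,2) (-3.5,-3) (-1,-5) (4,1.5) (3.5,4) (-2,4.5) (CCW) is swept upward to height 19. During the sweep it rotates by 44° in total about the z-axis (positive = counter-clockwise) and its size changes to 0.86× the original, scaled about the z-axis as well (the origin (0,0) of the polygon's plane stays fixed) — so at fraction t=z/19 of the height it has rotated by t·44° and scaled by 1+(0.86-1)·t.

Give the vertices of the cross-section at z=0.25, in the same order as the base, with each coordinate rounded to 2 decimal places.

Cross-section at z=0.25: (-4.01,1.96) (-3.46,-3.03) (-0.95,-5.00) (3.98,1.54) (3.45,4.03) (-2.04,4.47)

t = z/height = 0.25/19 = 0.0131579
s = 1 + (scale-1)·z/height = 1 + (0.86-1)·0.25/19 = 0.998158
θ = twist·z/height = 44°·0.25/19 = 0.5789° = 0.010105 rad
cos θ = 0.999949, sin θ = 0.010104 (intermediates below are computed at full precision and shown rounded to 5 d.p.)
v1: (-4,2) → rotate → (-4.02000,1.95948) → ×s → (-4.01260,1.95587) → (-4.01,1.96)
v2: (-3.5,-3) → rotate → (-3.46951,-3.03521) → ×s → (-3.46312,-3.02962) → (-3.46,-3.03)
v3: (-1,-5) → rotate → (-0.94943,-5.00985) → ×s → (-0.94768,-5.00062) → (-0.95,-5.00)
v4: (4,1.5) → rotate → (3.98464,1.54034) → ×s → (3.97730,1.53750) → (3.98,1.54)
v5: (3.5,4) → rotate → (3.45940,4.03516) → ×s → (3.45303,4.02773) → (3.45,4.03)
v6: (-2,4.5) → rotate → (-2.04537,4.47956) → ×s → (-2.04160,4.47131) → (-2.04,4.47)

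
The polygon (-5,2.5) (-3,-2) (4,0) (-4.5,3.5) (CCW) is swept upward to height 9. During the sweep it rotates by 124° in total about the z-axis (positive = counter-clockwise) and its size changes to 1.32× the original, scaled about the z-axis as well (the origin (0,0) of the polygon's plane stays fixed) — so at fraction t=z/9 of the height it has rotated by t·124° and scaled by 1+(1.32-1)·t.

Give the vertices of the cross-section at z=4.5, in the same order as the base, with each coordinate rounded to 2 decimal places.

Cross-section at z=4.5: (-5.28,-3.76) (0.41,-4.16) (2.18,4.10) (-6.04,-2.70)

t = z/height = 4.5/9 = 0.5
s = 1 + (scale-1)·z/height = 1 + (1.32-1)·4.5/9 = 1.160000
θ = twist·z/height = 124°·4.5/9 = 62.0000° = 1.082104 rad
cos θ = 0.469472, sin θ = 0.882948 (intermediates below are computed at full precision and shown rounded to 5 d.p.)
v1: (-5,2.5) → rotate → (-4.55473,-3.24106) → ×s → (-5.28348,-3.75963) → (-5.28,-3.76)
v2: (-3,-2) → rotate → (0.35748,-3.58779) → ×s → (0.41468,-4.16183) → (0.41,-4.16)
v3: (4,0) → rotate → (1.87789,3.53179) → ×s → (2.17835,4.09688) → (2.18,4.10)
v4: (-4.5,3.5) → rotate → (-5.20294,-2.33011) → ×s → (-6.03541,-2.70293) → (-6.04,-2.70)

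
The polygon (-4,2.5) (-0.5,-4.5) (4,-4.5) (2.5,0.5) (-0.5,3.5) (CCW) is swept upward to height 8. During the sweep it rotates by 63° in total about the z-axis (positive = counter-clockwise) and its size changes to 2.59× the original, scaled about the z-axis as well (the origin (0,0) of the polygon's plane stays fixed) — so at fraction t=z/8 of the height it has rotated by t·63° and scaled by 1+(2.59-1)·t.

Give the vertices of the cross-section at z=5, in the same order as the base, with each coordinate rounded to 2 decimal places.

t = z/height = 5/8 = 0.625
s = 1 + (scale-1)·z/height = 1 + (2.59-1)·5/8 = 1.993750
θ = twist·z/height = 63°·5/8 = 39.3750° = 0.687223 rad
cos θ = 0.773010, sin θ = 0.634393 (intermediates below are computed at full precision and shown rounded to 5 d.p.)
v1: (-4,2.5) → rotate → (-4.67803,-0.60505) → ×s → (-9.32681,-1.20631) → (-9.33,-1.21)
v2: (-0.5,-4.5) → rotate → (2.46826,-3.79574) → ×s → (4.92110,-7.56776) → (4.92,-7.57)
v3: (4,-4.5) → rotate → (5.94681,-0.94097) → ×s → (11.85646,-1.87607) → (11.86,-1.88)
v4: (2.5,0.5) → rotate → (1.61533,1.97249) → ×s → (3.22056,3.93265) → (3.22,3.93)
v5: (-0.5,3.5) → rotate → (-2.60688,2.38834) → ×s → (-5.19747,4.76175) → (-5.20,4.76)

Cross-section at z=5: (-9.33,-1.21) (4.92,-7.57) (11.86,-1.88) (3.22,3.93) (-5.20,4.76)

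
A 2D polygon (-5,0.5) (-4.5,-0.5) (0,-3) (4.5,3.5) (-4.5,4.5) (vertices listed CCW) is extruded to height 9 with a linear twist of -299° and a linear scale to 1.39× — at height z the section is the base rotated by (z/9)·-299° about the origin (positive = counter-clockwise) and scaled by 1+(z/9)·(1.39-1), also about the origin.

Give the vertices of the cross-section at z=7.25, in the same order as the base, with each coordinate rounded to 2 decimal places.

Cross-section at z=7.25: (2.63,-6.06) (3.45,-4.85) (3.44,1.92) (-6.90,2.93) (-2.29,-8.04)

t = z/height = 7.25/9 = 0.805556
s = 1 + (scale-1)·z/height = 1 + (1.39-1)·7.25/9 = 1.314167
θ = twist·z/height = -299°·7.25/9 = -240.8611° = -4.203819 rad
cos θ = -0.486928, sin θ = 0.873442 (intermediates below are computed at full precision and shown rounded to 5 d.p.)
v1: (-5,0.5) → rotate → (1.99792,-4.61067) → ×s → (2.62560,-6.05919) → (2.63,-6.06)
v2: (-4.5,-0.5) → rotate → (2.62790,-3.68702) → ×s → (3.45350,-4.84536) → (3.45,-4.85)
v3: (0,-3) → rotate → (2.62033,1.46078) → ×s → (3.44354,1.91971) → (3.44,1.92)
v4: (4.5,3.5) → rotate → (-5.24822,2.22624) → ×s → (-6.89704,2.92565) → (-6.90,2.93)
v5: (-4.5,4.5) → rotate → (-1.73931,-6.12167) → ×s → (-2.28574,-8.04489) → (-2.29,-8.04)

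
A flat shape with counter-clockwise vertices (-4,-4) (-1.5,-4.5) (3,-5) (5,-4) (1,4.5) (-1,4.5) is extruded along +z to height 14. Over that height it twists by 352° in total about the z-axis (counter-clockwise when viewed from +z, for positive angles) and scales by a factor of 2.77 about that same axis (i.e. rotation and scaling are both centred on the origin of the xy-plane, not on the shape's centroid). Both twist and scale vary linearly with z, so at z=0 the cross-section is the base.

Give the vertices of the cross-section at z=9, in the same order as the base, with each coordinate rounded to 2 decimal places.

Cross-section at z=9: (-0.27,12.09) (-4.74,8.97) (-12.16,2.75) (-13.57,-1.82) (5.48,-8.19) (8.43,-5.10)

t = z/height = 9/14 = 0.642857
s = 1 + (scale-1)·z/height = 1 + (2.77-1)·9/14 = 2.137857
θ = twist·z/height = 352°·9/14 = 226.2857° = 3.949431 rad
cos θ = -0.691063, sin θ = -0.722795 (intermediates below are computed at full precision and shown rounded to 5 d.p.)
v1: (-4,-4) → rotate → (-0.12693,5.65543) → ×s → (-0.27136,12.09050) → (-0.27,12.09)
v2: (-1.5,-4.5) → rotate → (-2.21598,4.19397) → ×s → (-4.73745,8.96612) → (-4.74,8.97)
v3: (3,-5) → rotate → (-5.68716,1.28693) → ×s → (-12.15834,2.75127) → (-12.16,2.75)
v4: (5,-4) → rotate → (-6.34649,-0.84972) → ×s → (-13.56789,-1.81659) → (-13.57,-1.82)
v5: (1,4.5) → rotate → (2.56151,-3.83258) → ×s → (5.47615,-8.19350) → (5.48,-8.19)
v6: (-1,4.5) → rotate → (3.94364,-2.38699) → ×s → (8.43094,-5.10304) → (8.43,-5.10)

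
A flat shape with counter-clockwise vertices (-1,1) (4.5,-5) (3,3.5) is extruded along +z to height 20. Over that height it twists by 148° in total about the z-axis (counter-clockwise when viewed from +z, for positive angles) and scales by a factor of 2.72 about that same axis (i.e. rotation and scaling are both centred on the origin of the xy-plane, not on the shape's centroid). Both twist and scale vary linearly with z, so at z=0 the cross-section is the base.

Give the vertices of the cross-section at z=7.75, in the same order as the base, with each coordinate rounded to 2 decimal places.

Cross-section at z=7.75: (-2.30,-0.50) (11.06,1.82) (-2.21,7.36)

t = z/height = 7.75/20 = 0.3875
s = 1 + (scale-1)·z/height = 1 + (2.72-1)·7.75/20 = 1.666500
θ = twist·z/height = 148°·7.75/20 = 57.3500° = 1.000946 rad
cos θ = 0.539506, sin θ = 0.841982 (intermediates below are computed at full precision and shown rounded to 5 d.p.)
v1: (-1,1) → rotate → (-1.38149,-0.30248) → ×s → (-2.30225,-0.50408) → (-2.30,-0.50)
v2: (4.5,-5) → rotate → (6.63769,1.09139) → ×s → (11.06170,1.81880) → (11.06,1.82)
v3: (3,3.5) → rotate → (-1.32842,4.41422) → ×s → (-2.21381,7.35629) → (-2.21,7.36)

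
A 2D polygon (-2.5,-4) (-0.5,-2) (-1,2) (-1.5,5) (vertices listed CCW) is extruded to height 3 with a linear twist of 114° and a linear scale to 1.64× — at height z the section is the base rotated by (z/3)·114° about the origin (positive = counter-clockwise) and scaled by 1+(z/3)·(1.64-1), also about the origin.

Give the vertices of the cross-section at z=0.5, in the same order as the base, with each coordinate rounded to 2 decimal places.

t = z/height = 0.5/3 = 0.166667
s = 1 + (scale-1)·z/height = 1 + (1.64-1)·0.5/3 = 1.106667
θ = twist·z/height = 114°·0.5/3 = 19.0000° = 0.331613 rad
cos θ = 0.945519, sin θ = 0.325568 (intermediates below are computed at full precision and shown rounded to 5 d.p.)
v1: (-2.5,-4) → rotate → (-1.06152,-4.59599) → ×s → (-1.17475,-5.08623) → (-1.17,-5.09)
v2: (-0.5,-2) → rotate → (0.17838,-2.05382) → ×s → (0.19740,-2.27290) → (0.20,-2.27)
v3: (-1,2) → rotate → (-1.59665,1.56547) → ×s → (-1.76696,1.73245) → (-1.77,1.73)
v4: (-1.5,5) → rotate → (-3.04612,4.23924) → ×s → (-3.37104,4.69143) → (-3.37,4.69)

Cross-section at z=0.5: (-1.17,-5.09) (0.20,-2.27) (-1.77,1.73) (-3.37,4.69)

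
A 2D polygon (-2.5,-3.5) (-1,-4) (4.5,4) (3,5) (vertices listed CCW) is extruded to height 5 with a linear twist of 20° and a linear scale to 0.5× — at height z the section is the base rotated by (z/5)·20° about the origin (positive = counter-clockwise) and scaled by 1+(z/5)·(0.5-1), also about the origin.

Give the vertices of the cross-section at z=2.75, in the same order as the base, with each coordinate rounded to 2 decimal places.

t = z/height = 2.75/5 = 0.55
s = 1 + (scale-1)·z/height = 1 + (0.5-1)·2.75/5 = 0.725000
θ = twist·z/height = 20°·2.75/5 = 11.0000° = 0.191986 rad
cos θ = 0.981627, sin θ = 0.190809 (intermediates below are computed at full precision and shown rounded to 5 d.p.)
v1: (-2.5,-3.5) → rotate → (-1.78624,-3.91272) → ×s → (-1.29502,-2.83672) → (-1.30,-2.84)
v2: (-1,-4) → rotate → (-0.21839,-4.11732) → ×s → (-0.15833,-2.98506) → (-0.16,-2.99)
v3: (4.5,4) → rotate → (3.65409,4.78515) → ×s → (2.64921,3.46923) → (2.65,3.47)
v4: (3,5) → rotate → (1.99084,5.48056) → ×s → (1.44336,3.97341) → (1.44,3.97)

Cross-section at z=2.75: (-1.30,-2.84) (-0.16,-2.99) (2.65,3.47) (1.44,3.97)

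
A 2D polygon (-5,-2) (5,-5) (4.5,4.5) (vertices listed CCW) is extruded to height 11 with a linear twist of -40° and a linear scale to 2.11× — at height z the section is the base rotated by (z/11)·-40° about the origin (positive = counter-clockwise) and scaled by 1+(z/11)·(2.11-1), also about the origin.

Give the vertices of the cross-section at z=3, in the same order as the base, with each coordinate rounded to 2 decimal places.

t = z/height = 3/11 = 0.272727
s = 1 + (scale-1)·z/height = 1 + (2.11-1)·3/11 = 1.302727
θ = twist·z/height = -40°·3/11 = -10.9091° = -0.190400 rad
cos θ = 0.981929, sin θ = -0.189251 (intermediates below are computed at full precision and shown rounded to 5 d.p.)
v1: (-5,-2) → rotate → (-5.28815,-1.01760) → ×s → (-6.88901,-1.32566) → (-6.89,-1.33)
v2: (5,-5) → rotate → (3.96339,-5.85590) → ×s → (5.16321,-7.62864) → (5.16,-7.63)
v3: (4.5,4.5) → rotate → (5.27031,3.56705) → ×s → (6.86578,4.64689) → (6.87,4.65)

Cross-section at z=3: (-6.89,-1.33) (5.16,-7.63) (6.87,4.65)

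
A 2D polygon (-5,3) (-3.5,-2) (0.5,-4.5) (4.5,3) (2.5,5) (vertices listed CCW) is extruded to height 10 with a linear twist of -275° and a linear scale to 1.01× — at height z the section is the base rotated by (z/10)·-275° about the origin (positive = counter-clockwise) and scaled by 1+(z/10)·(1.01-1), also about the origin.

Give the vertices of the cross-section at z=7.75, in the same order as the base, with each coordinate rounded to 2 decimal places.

t = z/height = 7.75/10 = 0.775
s = 1 + (scale-1)·z/height = 1 + (1.01-1)·7.75/10 = 1.007750
θ = twist·z/height = -275°·7.75/10 = -213.1250° = -3.719733 rad
cos θ = -0.837480, sin θ = 0.546467 (intermediates below are computed at full precision and shown rounded to 5 d.p.)
v1: (-5,3) → rotate → (2.54800,-5.24478) → ×s → (2.56775,-5.28543) → (2.57,-5.29)
v2: (-3.5,-2) → rotate → (4.02412,-0.23768) → ×s → (4.05530,-0.23952) → (4.06,-0.24)
v3: (0.5,-4.5) → rotate → (2.04036,4.04190) → ×s → (2.05618,4.07322) → (2.06,4.07)
v4: (4.5,3) → rotate → (-5.40806,-0.05334) → ×s → (-5.44998,-0.05375) → (-5.45,-0.05)
v5: (2.5,5) → rotate → (-4.82604,-2.82123) → ×s → (-4.86344,-2.84310) → (-4.86,-2.84)

Cross-section at z=7.75: (2.57,-5.29) (4.06,-0.24) (2.06,4.07) (-5.45,-0.05) (-4.86,-2.84)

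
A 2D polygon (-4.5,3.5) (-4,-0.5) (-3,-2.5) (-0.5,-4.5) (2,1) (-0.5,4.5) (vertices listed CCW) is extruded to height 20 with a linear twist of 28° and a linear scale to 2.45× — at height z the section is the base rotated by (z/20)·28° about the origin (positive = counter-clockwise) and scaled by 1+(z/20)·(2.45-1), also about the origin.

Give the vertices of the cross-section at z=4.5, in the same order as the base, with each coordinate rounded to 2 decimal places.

Cross-section at z=4.5: (-6.44,3.96) (-5.20,-1.24) (-3.59,-3.73) (0.00,-6.00) (2.49,1.61) (-1.31,5.86)

t = z/height = 4.5/20 = 0.225
s = 1 + (scale-1)·z/height = 1 + (2.45-1)·4.5/20 = 1.326250
θ = twist·z/height = 28°·4.5/20 = 6.3000° = 0.109956 rad
cos θ = 0.993961, sin θ = 0.109734 (intermediates below are computed at full precision and shown rounded to 5 d.p.)
v1: (-4.5,3.5) → rotate → (-4.85689,2.98506) → ×s → (-6.44146,3.95893) → (-6.44,3.96)
v2: (-4,-0.5) → rotate → (-3.92098,-0.93592) → ×s → (-5.20020,-1.24126) → (-5.20,-1.24)
v3: (-3,-2.5) → rotate → (-2.70755,-2.81411) → ×s → (-3.59088,-3.73221) → (-3.59,-3.73)
v4: (-0.5,-4.5) → rotate → (-0.00318,-4.52769) → ×s → (-0.00421,-6.00485) → (0.00,-6.00)
v5: (2,1) → rotate → (1.87819,1.21343) → ×s → (2.49095,1.60931) → (2.49,1.61)
v6: (-0.5,4.5) → rotate → (-0.99078,4.41796) → ×s → (-1.31403,5.85932) → (-1.31,5.86)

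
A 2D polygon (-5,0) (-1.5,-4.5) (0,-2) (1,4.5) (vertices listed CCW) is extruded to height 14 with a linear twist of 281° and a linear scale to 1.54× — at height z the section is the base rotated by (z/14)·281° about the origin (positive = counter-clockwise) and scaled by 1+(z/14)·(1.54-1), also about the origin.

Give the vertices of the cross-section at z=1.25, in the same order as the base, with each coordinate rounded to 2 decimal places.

Cross-section at z=1.25: (-4.75,-2.22) (0.58,-4.94) (0.89,-1.90) (-1.05,4.72)

t = z/height = 1.25/14 = 0.0892857
s = 1 + (scale-1)·z/height = 1 + (1.54-1)·1.25/14 = 1.048214
θ = twist·z/height = 281°·1.25/14 = 25.0893° = 0.437891 rad
cos θ = 0.905648, sin θ = 0.424030 (intermediates below are computed at full precision and shown rounded to 5 d.p.)
v1: (-5,0) → rotate → (-4.52824,-2.12015) → ×s → (-4.74657,-2.22237) → (-4.75,-2.22)
v2: (-1.5,-4.5) → rotate → (0.54966,-4.71146) → ×s → (0.57616,-4.93862) → (0.58,-4.94)
v3: (0,-2) → rotate → (0.84806,-1.81130) → ×s → (0.88895,-1.89863) → (0.89,-1.90)
v4: (1,4.5) → rotate → (-1.00249,4.49945) → ×s → (-1.05082,4.71638) → (-1.05,4.72)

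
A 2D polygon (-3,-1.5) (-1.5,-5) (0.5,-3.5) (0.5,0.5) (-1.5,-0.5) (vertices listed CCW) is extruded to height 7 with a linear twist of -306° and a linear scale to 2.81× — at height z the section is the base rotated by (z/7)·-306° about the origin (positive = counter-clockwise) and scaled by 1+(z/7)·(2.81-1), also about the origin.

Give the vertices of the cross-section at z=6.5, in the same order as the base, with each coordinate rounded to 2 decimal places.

Cross-section at z=6.5: (1.93,-8.78) (12.01,-7.17) (9.43,-0.99) (-0.97,1.63) (0.32,-4.23)

t = z/height = 6.5/7 = 0.928571
s = 1 + (scale-1)·z/height = 1 + (2.81-1)·6.5/7 = 2.680714
θ = twist·z/height = -306°·6.5/7 = -284.1429° = -4.959228 rad
cos θ = 0.244340, sin θ = 0.969690 (intermediates below are computed at full precision and shown rounded to 5 d.p.)
v1: (-3,-1.5) → rotate → (0.72151,-3.27558) → ×s → (1.93417,-8.78089) → (1.93,-8.78)
v2: (-1.5,-5) → rotate → (4.48194,-2.67624) → ×s → (12.01479,-7.17422) → (12.01,-7.17)
v3: (0.5,-3.5) → rotate → (3.51608,-0.37035) → ×s → (9.42562,-0.99279) → (9.43,-0.99)
v4: (0.5,0.5) → rotate → (-0.36267,0.60701) → ×s → (-0.97223,1.62723) → (-0.97,1.63)
v5: (-1.5,-0.5) → rotate → (0.11833,-1.57670) → ×s → (0.31722,-4.22669) → (0.32,-4.23)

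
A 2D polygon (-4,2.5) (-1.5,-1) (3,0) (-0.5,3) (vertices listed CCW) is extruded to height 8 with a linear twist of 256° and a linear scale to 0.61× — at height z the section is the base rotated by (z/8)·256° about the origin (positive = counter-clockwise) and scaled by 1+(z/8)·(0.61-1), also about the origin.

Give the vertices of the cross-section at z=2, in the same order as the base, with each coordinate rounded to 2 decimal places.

t = z/height = 2/8 = 0.25
s = 1 + (scale-1)·z/height = 1 + (0.61-1)·2/8 = 0.902500
θ = twist·z/height = 256°·2/8 = 64.0000° = 1.117011 rad
cos θ = 0.438371, sin θ = 0.898794 (intermediates below are computed at full precision and shown rounded to 5 d.p.)
v1: (-4,2.5) → rotate → (-4.00047,-2.49925) → ×s → (-3.61042,-2.25557) → (-3.61,-2.26)
v2: (-1.5,-1) → rotate → (0.24124,-1.78656) → ×s → (0.21772,-1.61237) → (0.22,-1.61)
v3: (3,0) → rotate → (1.31511,2.69638) → ×s → (1.18689,2.43348) → (1.19,2.43)
v4: (-0.5,3) → rotate → (-2.91557,0.86572) → ×s → (-2.63130,0.78131) → (-2.63,0.78)

Cross-section at z=2: (-3.61,-2.26) (0.22,-1.61) (1.19,2.43) (-2.63,0.78)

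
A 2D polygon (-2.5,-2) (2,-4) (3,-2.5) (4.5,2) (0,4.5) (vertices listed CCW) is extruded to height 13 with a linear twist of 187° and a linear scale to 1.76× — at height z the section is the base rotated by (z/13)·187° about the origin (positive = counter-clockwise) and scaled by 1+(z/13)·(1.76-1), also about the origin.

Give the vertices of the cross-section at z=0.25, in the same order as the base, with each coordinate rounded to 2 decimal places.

t = z/height = 0.25/13 = 0.0192308
s = 1 + (scale-1)·z/height = 1 + (1.76-1)·0.25/13 = 1.014615
θ = twist·z/height = 187°·0.25/13 = 3.5962° = 0.062765 rad
cos θ = 0.998031, sin θ = 0.062724 (intermediates below are computed at full precision and shown rounded to 5 d.p.)
v1: (-2.5,-2) → rotate → (-2.36963,-2.15287) → ×s → (-2.40426,-2.18434) → (-2.40,-2.18)
v2: (2,-4) → rotate → (2.24696,-3.86668) → ×s → (2.27980,-3.92319) → (2.28,-3.92)
v3: (3,-2.5) → rotate → (3.15090,-2.30691) → ×s → (3.19695,-2.34062) → (3.20,-2.34)
v4: (4.5,2) → rotate → (4.36569,2.27832) → ×s → (4.42950,2.31162) → (4.43,2.31)
v5: (0,4.5) → rotate → (-0.28226,4.49114) → ×s → (-0.28638,4.55678) → (-0.29,4.56)

Cross-section at z=0.25: (-2.40,-2.18) (2.28,-3.92) (3.20,-2.34) (4.43,2.31) (-0.29,4.56)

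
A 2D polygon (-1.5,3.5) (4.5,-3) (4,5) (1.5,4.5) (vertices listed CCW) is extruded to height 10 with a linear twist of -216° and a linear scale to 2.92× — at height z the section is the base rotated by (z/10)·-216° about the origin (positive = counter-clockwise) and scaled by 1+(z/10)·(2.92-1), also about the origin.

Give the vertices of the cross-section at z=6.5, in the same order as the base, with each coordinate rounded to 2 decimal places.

Cross-section at z=6.5: (7.61,-3.91) (-12.09,-1.25) (0.24,-14.39) (3.85,-9.94)

t = z/height = 6.5/10 = 0.65
s = 1 + (scale-1)·z/height = 1 + (2.92-1)·6.5/10 = 2.248000
θ = twist·z/height = -216°·6.5/10 = -140.4000° = -2.450442 rad
cos θ = -0.770513, sin θ = -0.637424 (intermediates below are computed at full precision and shown rounded to 5 d.p.)
v1: (-1.5,3.5) → rotate → (3.38675,-1.74066) → ×s → (7.61342,-3.91300) → (7.61,-3.91)
v2: (4.5,-3) → rotate → (-5.37958,-0.55687) → ×s → (-12.09330,-1.25184) → (-12.09,-1.25)
v3: (4,5) → rotate → (0.10507,-6.40226) → ×s → (0.23619,-14.39229) → (0.24,-14.39)
v4: (1.5,4.5) → rotate → (1.71264,-4.42345) → ×s → (3.85001,-9.94391) → (3.85,-9.94)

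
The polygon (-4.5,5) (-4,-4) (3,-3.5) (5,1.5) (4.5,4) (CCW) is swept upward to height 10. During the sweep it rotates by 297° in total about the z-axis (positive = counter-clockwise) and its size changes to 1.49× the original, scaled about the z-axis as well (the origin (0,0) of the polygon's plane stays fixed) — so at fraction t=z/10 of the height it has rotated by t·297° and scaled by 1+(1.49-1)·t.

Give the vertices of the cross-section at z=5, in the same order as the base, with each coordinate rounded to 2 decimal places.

t = z/height = 5/10 = 0.5
s = 1 + (scale-1)·z/height = 1 + (1.49-1)·5/10 = 1.245000
θ = twist·z/height = 297°·5/10 = 148.5000° = 2.591814 rad
cos θ = -0.852640, sin θ = 0.522499 (intermediates below are computed at full precision and shown rounded to 5 d.p.)
v1: (-4.5,5) → rotate → (1.22439,-6.61444) → ×s → (1.52436,-8.23498) → (1.52,-8.23)
v2: (-4,-4) → rotate → (5.50055,1.32057) → ×s → (6.84819,1.64411) → (6.85,1.64)
v3: (3,-3.5) → rotate → (-0.72918,4.55174) → ×s → (-0.90782,5.66691) → (-0.91,5.67)
v4: (5,1.5) → rotate → (-5.04695,1.33353) → ×s → (-6.28345,1.66025) → (-6.28,1.66)
v5: (4.5,4) → rotate → (-5.92687,-1.05932) → ×s → (-7.37896,-1.31885) → (-7.38,-1.32)

Cross-section at z=5: (1.52,-8.23) (6.85,1.64) (-0.91,5.67) (-6.28,1.66) (-7.38,-1.32)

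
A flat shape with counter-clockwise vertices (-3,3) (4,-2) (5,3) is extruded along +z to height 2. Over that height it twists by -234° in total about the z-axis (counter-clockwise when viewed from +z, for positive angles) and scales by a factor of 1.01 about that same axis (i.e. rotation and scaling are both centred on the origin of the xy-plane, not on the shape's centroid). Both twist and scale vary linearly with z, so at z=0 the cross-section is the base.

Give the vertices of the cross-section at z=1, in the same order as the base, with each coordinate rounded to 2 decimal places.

Cross-section at z=1: (4.06,1.32) (-3.62,-2.67) (0.41,-5.85)

t = z/height = 1/2 = 0.5
s = 1 + (scale-1)·z/height = 1 + (1.01-1)·1/2 = 1.005000
θ = twist·z/height = -234°·1/2 = -117.0000° = -2.042035 rad
cos θ = -0.453990, sin θ = -0.891007 (intermediates below are computed at full precision and shown rounded to 5 d.p.)
v1: (-3,3) → rotate → (4.03499,1.31105) → ×s → (4.05517,1.31760) → (4.06,1.32)
v2: (4,-2) → rotate → (-3.59798,-2.65605) → ×s → (-3.61596,-2.66933) → (-3.62,-2.67)
v3: (5,3) → rotate → (0.40307,-5.81700) → ×s → (0.40508,-5.84609) → (0.41,-5.85)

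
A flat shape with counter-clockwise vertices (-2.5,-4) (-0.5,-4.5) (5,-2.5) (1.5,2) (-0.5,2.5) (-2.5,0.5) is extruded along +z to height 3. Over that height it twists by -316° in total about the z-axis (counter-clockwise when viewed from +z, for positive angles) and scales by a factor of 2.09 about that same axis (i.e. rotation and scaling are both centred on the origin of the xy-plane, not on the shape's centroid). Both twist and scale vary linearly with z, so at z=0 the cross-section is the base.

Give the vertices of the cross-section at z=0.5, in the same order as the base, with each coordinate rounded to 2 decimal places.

t = z/height = 0.5/3 = 0.166667
s = 1 + (scale-1)·z/height = 1 + (2.09-1)·0.5/3 = 1.181667
θ = twist·z/height = -316°·0.5/3 = -52.6667° = -0.919207 rad
cos θ = 0.606451, sin θ = -0.795121 (intermediates below are computed at full precision and shown rounded to 5 d.p.)
v1: (-2.5,-4) → rotate → (-4.69661,-0.43800) → ×s → (-5.54983,-0.51757) → (-5.55,-0.52)
v2: (-0.5,-4.5) → rotate → (-3.88127,-2.33147) → ×s → (-4.58637,-2.75502) → (-4.59,-2.76)
v3: (5,-2.5) → rotate → (1.04445,-5.49173) → ×s → (1.23420,-6.48940) → (1.23,-6.49)
v4: (1.5,2) → rotate → (2.49992,0.02022) → ×s → (2.95407,0.02389) → (2.95,0.02)
v5: (-0.5,2.5) → rotate → (1.68458,1.91369) → ×s → (1.99061,2.26134) → (1.99,2.26)
v6: (-2.5,0.5) → rotate → (-1.11857,2.29103) → ×s → (-1.32177,2.70723) → (-1.32,2.71)

Cross-section at z=0.5: (-5.55,-0.52) (-4.59,-2.76) (1.23,-6.49) (2.95,0.02) (1.99,2.26) (-1.32,2.71)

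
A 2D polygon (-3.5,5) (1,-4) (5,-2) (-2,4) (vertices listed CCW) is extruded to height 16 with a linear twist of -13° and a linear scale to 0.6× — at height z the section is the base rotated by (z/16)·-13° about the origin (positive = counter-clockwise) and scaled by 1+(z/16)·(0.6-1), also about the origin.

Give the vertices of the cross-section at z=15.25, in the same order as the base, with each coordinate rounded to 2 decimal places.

t = z/height = 15.25/16 = 0.953125
s = 1 + (scale-1)·z/height = 1 + (0.6-1)·15.25/16 = 0.618750
θ = twist·z/height = -13°·15.25/16 = -12.3906° = -0.216257 rad
cos θ = 0.976707, sin θ = -0.214576 (intermediates below are computed at full precision and shown rounded to 5 d.p.)
v1: (-3.5,5) → rotate → (-2.34560,5.63455) → ×s → (-1.45134,3.48638) → (-1.45,3.49)
v2: (1,-4) → rotate → (0.11841,-4.12141) → ×s → (0.07326,-2.55012) → (0.07,-2.55)
v3: (5,-2) → rotate → (4.45439,-3.02629) → ×s → (2.75615,-1.87252) → (2.76,-1.87)
v4: (-2,4) → rotate → (-1.09511,4.33598) → ×s → (-0.67760,2.68289) → (-0.68,2.68)

Cross-section at z=15.25: (-1.45,3.49) (0.07,-2.55) (2.76,-1.87) (-0.68,2.68)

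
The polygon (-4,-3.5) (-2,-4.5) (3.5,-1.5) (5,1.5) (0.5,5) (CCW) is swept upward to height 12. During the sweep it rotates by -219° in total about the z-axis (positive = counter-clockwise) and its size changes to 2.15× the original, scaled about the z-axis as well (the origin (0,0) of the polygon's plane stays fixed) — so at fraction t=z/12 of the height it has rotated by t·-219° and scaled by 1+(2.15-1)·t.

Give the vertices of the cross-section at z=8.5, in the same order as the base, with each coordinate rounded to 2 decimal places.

Cross-section at z=8.5: (3.91,8.81) (-0.14,8.93) (-6.91,-0.20) (-7.09,-6.29) (2.99,-8.61)

t = z/height = 8.5/12 = 0.708333
s = 1 + (scale-1)·z/height = 1 + (2.15-1)·8.5/12 = 1.814583
θ = twist·z/height = -219°·8.5/12 = -155.1250° = -2.707442 rad
cos θ = -0.907228, sin θ = -0.420640 (intermediates below are computed at full precision and shown rounded to 5 d.p.)
v1: (-4,-3.5) → rotate → (2.15667,4.85786) → ×s → (3.91346,8.81499) → (3.91,8.81)
v2: (-2,-4.5) → rotate → (-0.07842,4.92380) → ×s → (-0.14231,8.93465) → (-0.14,8.93)
v3: (3.5,-1.5) → rotate → (-3.80626,-0.11140) → ×s → (-6.90677,-0.20214) → (-6.91,-0.20)
v4: (5,1.5) → rotate → (-3.90518,-3.46404) → ×s → (-7.08627,-6.28579) → (-7.09,-6.29)
v5: (0.5,5) → rotate → (1.64959,-4.74646) → ×s → (2.99331,-8.61284) → (2.99,-8.61)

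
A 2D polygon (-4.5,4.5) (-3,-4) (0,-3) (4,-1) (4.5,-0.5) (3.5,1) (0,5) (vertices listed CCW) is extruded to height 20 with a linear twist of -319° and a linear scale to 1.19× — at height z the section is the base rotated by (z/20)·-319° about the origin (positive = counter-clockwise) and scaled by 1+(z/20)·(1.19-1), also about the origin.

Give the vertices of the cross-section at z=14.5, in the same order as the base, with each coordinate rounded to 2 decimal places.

t = z/height = 14.5/20 = 0.725
s = 1 + (scale-1)·z/height = 1 + (1.19-1)·14.5/20 = 1.137750
θ = twist·z/height = -319°·14.5/20 = -231.2750° = -4.036510 rad
cos θ = -0.625583, sin θ = 0.780158 (intermediates below are computed at full precision and shown rounded to 5 d.p.)
v1: (-4.5,4.5) → rotate → (-0.69558,-6.32583) → ×s → (-0.79140,-7.19722) → (-0.79,-7.20)
v2: (-3,-4) → rotate → (4.99738,0.16186) → ×s → (5.68577,0.18416) → (5.69,0.18)
v3: (0,-3) → rotate → (2.34047,1.87675) → ×s → (2.66287,2.13527) → (2.66,2.14)
v4: (4,-1) → rotate → (-1.72217,3.74621) → ×s → (-1.95940,4.26225) → (-1.96,4.26)
v5: (4.5,-0.5) → rotate → (-2.42505,3.82350) → ×s → (-2.75910,4.35019) → (-2.76,4.35)
v6: (3.5,1) → rotate → (-2.96970,2.10497) → ×s → (-3.37877,2.39493) → (-3.38,2.39)
v7: (0,5) → rotate → (-3.90079,-3.12792) → ×s → (-4.43812,-3.55879) → (-4.44,-3.56)

Cross-section at z=14.5: (-0.79,-7.20) (5.69,0.18) (2.66,2.14) (-1.96,4.26) (-2.76,4.35) (-3.38,2.39) (-4.44,-3.56)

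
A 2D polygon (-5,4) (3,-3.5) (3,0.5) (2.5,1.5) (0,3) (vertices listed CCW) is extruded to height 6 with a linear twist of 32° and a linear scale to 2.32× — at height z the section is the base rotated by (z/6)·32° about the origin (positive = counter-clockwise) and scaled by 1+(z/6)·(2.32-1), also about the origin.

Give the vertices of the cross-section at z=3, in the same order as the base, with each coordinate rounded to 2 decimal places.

t = z/height = 3/6 = 0.5
s = 1 + (scale-1)·z/height = 1 + (2.32-1)·3/6 = 1.660000
θ = twist·z/height = 32°·3/6 = 16.0000° = 0.279253 rad
cos θ = 0.961262, sin θ = 0.275637 (intermediates below are computed at full precision and shown rounded to 5 d.p.)
v1: (-5,4) → rotate → (-5.90886,2.46686) → ×s → (-9.80870,4.09499) → (-9.81,4.09)
v2: (3,-3.5) → rotate → (3.84852,-2.53750) → ×s → (6.38854,-4.21226) → (6.39,-4.21)
v3: (3,0.5) → rotate → (2.74597,1.30754) → ×s → (4.55830,2.17052) → (4.56,2.17)
v4: (2.5,1.5) → rotate → (1.98970,2.13099) → ×s → (3.30290,3.53744) → (3.30,3.54)
v5: (0,3) → rotate → (-0.82691,2.88379) → ×s → (-1.37267,4.78708) → (-1.37,4.79)

Cross-section at z=3: (-9.81,4.09) (6.39,-4.21) (4.56,2.17) (3.30,3.54) (-1.37,4.79)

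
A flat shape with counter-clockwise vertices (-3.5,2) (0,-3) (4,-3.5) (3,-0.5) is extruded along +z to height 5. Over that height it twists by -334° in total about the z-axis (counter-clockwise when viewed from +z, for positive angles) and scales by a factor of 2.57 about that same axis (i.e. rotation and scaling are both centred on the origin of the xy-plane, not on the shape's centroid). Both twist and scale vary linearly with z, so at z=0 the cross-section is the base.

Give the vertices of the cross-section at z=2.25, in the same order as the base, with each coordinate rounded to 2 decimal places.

Cross-section at z=2.25: (6.88,-0.01) (-2.54,4.45) (-8.89,1.81) (-4.87,-1.80)

t = z/height = 2.25/5 = 0.45
s = 1 + (scale-1)·z/height = 1 + (2.57-1)·2.25/5 = 1.706500
θ = twist·z/height = -334°·2.25/5 = -150.3000° = -2.623230 rad
cos θ = -0.868632, sin θ = -0.495459 (intermediates below are computed at full precision and shown rounded to 5 d.p.)
v1: (-3.5,2) → rotate → (4.03113,-0.00316) → ×s → (6.87912,-0.00539) → (6.88,-0.01)
v2: (0,-3) → rotate → (-1.48638,2.60589) → ×s → (-2.53650,4.44696) → (-2.54,4.45)
v3: (4,-3.5) → rotate → (-5.20863,1.05838) → ×s → (-8.88853,1.80612) → (-8.89,1.81)
v4: (3,-0.5) → rotate → (-2.85362,-1.05206) → ×s → (-4.86971,-1.79534) → (-4.87,-1.80)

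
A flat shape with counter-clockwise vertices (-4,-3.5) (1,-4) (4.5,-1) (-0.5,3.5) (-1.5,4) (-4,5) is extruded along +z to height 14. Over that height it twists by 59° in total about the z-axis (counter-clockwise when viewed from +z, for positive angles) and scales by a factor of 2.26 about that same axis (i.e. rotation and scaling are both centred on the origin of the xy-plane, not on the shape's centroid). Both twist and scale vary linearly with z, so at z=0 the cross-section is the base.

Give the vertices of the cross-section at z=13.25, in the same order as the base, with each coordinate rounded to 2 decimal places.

t = z/height = 13.25/14 = 0.946429
s = 1 + (scale-1)·z/height = 1 + (2.26-1)·13.25/14 = 2.192500
θ = twist·z/height = 59°·13.25/14 = 55.8393° = 0.974579 rad
cos θ = 0.561516, sin θ = 0.827466 (intermediates below are computed at full precision and shown rounded to 5 d.p.)
v1: (-4,-3.5) → rotate → (0.65007,-5.27517) → ×s → (1.42527,-11.56581) → (1.43,-11.57)
v2: (1,-4) → rotate → (3.87138,-1.41860) → ×s → (8.48800,-3.11028) → (8.49,-3.11)
v3: (4.5,-1) → rotate → (3.35429,3.16208) → ×s → (7.35428,6.93286) → (7.35,6.93)
v4: (-0.5,3.5) → rotate → (-3.17689,1.55157) → ×s → (-6.96533,3.40183) → (-6.97,3.40)
v5: (-1.5,4) → rotate → (-4.15214,1.00487) → ×s → (-9.10356,2.20317) → (-9.10,2.20)
v6: (-4,5) → rotate → (-6.38339,-0.50228) → ×s → (-13.99559,-1.10125) → (-14.00,-1.10)

Cross-section at z=13.25: (1.43,-11.57) (8.49,-3.11) (7.35,6.93) (-6.97,3.40) (-9.10,2.20) (-14.00,-1.10)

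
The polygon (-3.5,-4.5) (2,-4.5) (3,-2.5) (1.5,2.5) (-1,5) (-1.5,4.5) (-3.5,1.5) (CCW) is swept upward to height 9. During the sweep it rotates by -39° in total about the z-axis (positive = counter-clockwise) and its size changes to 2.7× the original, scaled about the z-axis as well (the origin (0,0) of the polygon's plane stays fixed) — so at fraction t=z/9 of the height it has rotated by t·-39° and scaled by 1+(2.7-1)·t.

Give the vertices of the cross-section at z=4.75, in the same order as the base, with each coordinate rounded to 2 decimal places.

Cross-section at z=4.75: (-9.22,-5.66) (0.55,-9.33) (3.66,-6.44) (4.33,3.44) (1.56,9.55) (0.34,8.99) (-5.22,5.00)

t = z/height = 4.75/9 = 0.527778
s = 1 + (scale-1)·z/height = 1 + (2.7-1)·4.75/9 = 1.897222
θ = twist·z/height = -39°·4.75/9 = -20.5833° = -0.359247 rad
cos θ = 0.936162, sin θ = -0.351569 (intermediates below are computed at full precision and shown rounded to 5 d.p.)
v1: (-3.5,-4.5) → rotate → (-4.85863,-2.98224) → ×s → (-9.21790,-5.65796) → (-9.22,-5.66)
v2: (2,-4.5) → rotate → (0.29026,-4.91587) → ×s → (0.55069,-9.32649) → (0.55,-9.33)
v3: (3,-2.5) → rotate → (1.92956,-3.39511) → ×s → (3.66081,-6.44128) → (3.66,-6.44)
v4: (1.5,2.5) → rotate → (2.28317,1.81305) → ×s → (4.33167,3.43976) → (4.33,3.44)
v5: (-1,5) → rotate → (0.82168,5.03238) → ×s → (1.55892,9.54754) → (1.56,9.55)
v6: (-1.5,4.5) → rotate → (0.17782,4.74008) → ×s → (0.33736,8.99299) → (0.34,8.99)
v7: (-3.5,1.5) → rotate → (-2.74921,2.63474) → ×s → (-5.21587,4.99868) → (-5.22,5.00)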